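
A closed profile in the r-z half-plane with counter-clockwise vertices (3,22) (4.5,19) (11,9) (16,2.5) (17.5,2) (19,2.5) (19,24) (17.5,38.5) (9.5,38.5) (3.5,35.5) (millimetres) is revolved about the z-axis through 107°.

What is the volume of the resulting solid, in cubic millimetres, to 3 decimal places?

Volume = 9771.239 mm³

Profile (r,z), 10 vertices: (3,22) (4.5,19) (11,9) (16,2.5) (17.5,2) (19,2.5) (19,24) (17.5,38.5) (9.5,38.5) (3.5,35.5)
edge 0: (3,22)→(4.5,19)  cross = 3·19 − 4.5·22 = -42.0000; (r_i+r_j)·cross = 7.5·-42.0000 = -315.0000
edge 1: (4.5,19)→(11,9)  cross = 4.5·9 − 11·19 = -168.5000; (r_i+r_j)·cross = 15.5·-168.5000 = -2611.7500
edge 2: (11,9)→(16,2.5)  cross = 11·2.5 − 16·9 = -116.5000; (r_i+r_j)·cross = 27·-116.5000 = -3145.5000
edge 3: (16,2.5)→(17.5,2)  cross = 16·2 − 17.5·2.5 = -11.7500; (r_i+r_j)·cross = 33.5·-11.7500 = -393.6250
edge 4: (17.5,2)→(19,2.5)  cross = 17.5·2.5 − 19·2 = 5.7500; (r_i+r_j)·cross = 36.5·5.7500 = 209.8750
edge 5: (19,2.5)→(19,24)  cross = 19·24 − 19·2.5 = 408.5000; (r_i+r_j)·cross = 38·408.5000 = 15523.0000
edge 6: (19,24)→(17.5,38.5)  cross = 19·38.5 − 17.5·24 = 311.5000; (r_i+r_j)·cross = 36.5·311.5000 = 11369.7500
edge 7: (17.5,38.5)→(9.5,38.5)  cross = 17.5·38.5 − 9.5·38.5 = 308.0000; (r_i+r_j)·cross = 27·308.0000 = 8316.0000
edge 8: (9.5,38.5)→(3.5,35.5)  cross = 9.5·35.5 − 3.5·38.5 = 202.5000; (r_i+r_j)·cross = 13·202.5000 = 2632.5000
edge 9: (3.5,35.5)→(3,22)  cross = 3.5·22 − 3·35.5 = -29.5000; (r_i+r_j)·cross = 6.5·-29.5000 = -191.7500
Σcross = 868.0000 → A = |Σcross|/2 = 434.0000 mm²
Σ(r_i+r_j)·cross = 31393.5000 → first moment M = |Σ|/6 = 5232.2500
R_c = M/A = 5232.2500/434.0000 = 12.0559 mm
θ = 107° = 1.867502 rad
V = θ·R_c·A = 1.867502·12.0559·434.0000 = 9771.239 mm³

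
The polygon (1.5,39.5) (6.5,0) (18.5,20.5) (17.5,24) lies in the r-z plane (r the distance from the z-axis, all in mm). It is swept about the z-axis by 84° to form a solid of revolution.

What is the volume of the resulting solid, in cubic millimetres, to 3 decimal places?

Volume = 4104.037 mm³

Profile (r,z), 4 vertices: (1.5,39.5) (6.5,0) (18.5,20.5) (17.5,24)
edge 0: (1.5,39.5)→(6.5,0)  cross = 1.5·0 − 6.5·39.5 = -256.7500; (r_i+r_j)·cross = 8·-256.7500 = -2054.0000
edge 1: (6.5,0)→(18.5,20.5)  cross = 6.5·20.5 − 18.5·0 = 133.2500; (r_i+r_j)·cross = 25·133.2500 = 3331.2500
edge 2: (18.5,20.5)→(17.5,24)  cross = 18.5·24 − 17.5·20.5 = 85.2500; (r_i+r_j)·cross = 36·85.2500 = 3069.0000
edge 3: (17.5,24)→(1.5,39.5)  cross = 17.5·39.5 − 1.5·24 = 655.2500; (r_i+r_j)·cross = 19·655.2500 = 12449.7500
Σcross = 617.0000 → A = |Σcross|/2 = 308.5000 mm²
Σ(r_i+r_j)·cross = 16796.0000 → first moment M = |Σ|/6 = 2799.3333
R_c = M/A = 2799.3333/308.5000 = 9.0740 mm
θ = 84° = 1.466077 rad
V = θ·R_c·A = 1.466077·9.0740·308.5000 = 4104.037 mm³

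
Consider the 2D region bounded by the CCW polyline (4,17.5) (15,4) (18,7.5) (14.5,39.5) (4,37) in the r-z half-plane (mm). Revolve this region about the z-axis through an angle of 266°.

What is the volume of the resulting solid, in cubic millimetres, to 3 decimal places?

Profile (r,z), 5 vertices: (4,17.5) (15,4) (18,7.5) (14.5,39.5) (4,37)
edge 0: (4,17.5)→(15,4)  cross = 4·4 − 15·17.5 = -246.5000; (r_i+r_j)·cross = 19·-246.5000 = -4683.5000
edge 1: (15,4)→(18,7.5)  cross = 15·7.5 − 18·4 = 40.5000; (r_i+r_j)·cross = 33·40.5000 = 1336.5000
edge 2: (18,7.5)→(14.5,39.5)  cross = 18·39.5 − 14.5·7.5 = 602.2500; (r_i+r_j)·cross = 32.5·602.2500 = 19573.1250
edge 3: (14.5,39.5)→(4,37)  cross = 14.5·37 − 4·39.5 = 378.5000; (r_i+r_j)·cross = 18.5·378.5000 = 7002.2500
edge 4: (4,37)→(4,17.5)  cross = 4·17.5 − 4·37 = -78.0000; (r_i+r_j)·cross = 8·-78.0000 = -624.0000
Σcross = 696.7500 → A = |Σcross|/2 = 348.3750 mm²
Σ(r_i+r_j)·cross = 22604.3750 → first moment M = |Σ|/6 = 3767.3958
R_c = M/A = 3767.3958/348.3750 = 10.8142 mm
θ = 266° = 4.642576 rad
V = θ·R_c·A = 4.642576·10.8142·348.3750 = 17490.421 mm³

Volume = 17490.421 mm³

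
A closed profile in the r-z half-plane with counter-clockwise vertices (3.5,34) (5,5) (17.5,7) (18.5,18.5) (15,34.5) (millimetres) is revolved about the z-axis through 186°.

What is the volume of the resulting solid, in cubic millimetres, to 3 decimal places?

Profile (r,z), 5 vertices: (3.5,34) (5,5) (17.5,7) (18.5,18.5) (15,34.5)
edge 0: (3.5,34)→(5,5)  cross = 3.5·5 − 5·34 = -152.5000; (r_i+r_j)·cross = 8.5·-152.5000 = -1296.2500
edge 1: (5,5)→(17.5,7)  cross = 5·7 − 17.5·5 = -52.5000; (r_i+r_j)·cross = 22.5·-52.5000 = -1181.2500
edge 2: (17.5,7)→(18.5,18.5)  cross = 17.5·18.5 − 18.5·7 = 194.2500; (r_i+r_j)·cross = 36·194.2500 = 6993.0000
edge 3: (18.5,18.5)→(15,34.5)  cross = 18.5·34.5 − 15·18.5 = 360.7500; (r_i+r_j)·cross = 33.5·360.7500 = 12085.1250
edge 4: (15,34.5)→(3.5,34)  cross = 15·34 − 3.5·34.5 = 389.2500; (r_i+r_j)·cross = 18.5·389.2500 = 7201.1250
Σcross = 739.2500 → A = |Σcross|/2 = 369.6250 mm²
Σ(r_i+r_j)·cross = 23801.7500 → first moment M = |Σ|/6 = 3966.9583
R_c = M/A = 3966.9583/369.6250 = 10.7324 mm
θ = 186° = 3.246312 rad
V = θ·R_c·A = 3.246312·10.7324·369.6250 = 12877.986 mm³

Volume = 12877.986 mm³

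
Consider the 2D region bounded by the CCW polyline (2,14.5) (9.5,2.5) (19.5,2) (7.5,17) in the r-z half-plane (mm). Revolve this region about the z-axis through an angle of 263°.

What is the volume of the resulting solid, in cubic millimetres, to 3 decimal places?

Volume = 5252.928 mm³

Profile (r,z), 4 vertices: (2,14.5) (9.5,2.5) (19.5,2) (7.5,17)
edge 0: (2,14.5)→(9.5,2.5)  cross = 2·2.5 − 9.5·14.5 = -132.7500; (r_i+r_j)·cross = 11.5·-132.7500 = -1526.6250
edge 1: (9.5,2.5)→(19.5,2)  cross = 9.5·2 − 19.5·2.5 = -29.7500; (r_i+r_j)·cross = 29·-29.7500 = -862.7500
edge 2: (19.5,2)→(7.5,17)  cross = 19.5·17 − 7.5·2 = 316.5000; (r_i+r_j)·cross = 27·316.5000 = 8545.5000
edge 3: (7.5,17)→(2,14.5)  cross = 7.5·14.5 − 2·17 = 74.7500; (r_i+r_j)·cross = 9.5·74.7500 = 710.1250
Σcross = 228.7500 → A = |Σcross|/2 = 114.3750 mm²
Σ(r_i+r_j)·cross = 6866.2500 → first moment M = |Σ|/6 = 1144.3750
R_c = M/A = 1144.3750/114.3750 = 10.0055 mm
θ = 263° = 4.590216 rad
V = θ·R_c·A = 4.590216·10.0055·114.3750 = 5252.928 mm³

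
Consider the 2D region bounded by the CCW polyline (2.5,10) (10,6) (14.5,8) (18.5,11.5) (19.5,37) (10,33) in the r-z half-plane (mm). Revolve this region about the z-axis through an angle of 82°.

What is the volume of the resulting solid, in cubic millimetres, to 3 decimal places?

Profile (r,z), 6 vertices: (2.5,10) (10,6) (14.5,8) (18.5,11.5) (19.5,37) (10,33)
edge 0: (2.5,10)→(10,6)  cross = 2.5·6 − 10·10 = -85.0000; (r_i+r_j)·cross = 12.5·-85.0000 = -1062.5000
edge 1: (10,6)→(14.5,8)  cross = 10·8 − 14.5·6 = -7.0000; (r_i+r_j)·cross = 24.5·-7.0000 = -171.5000
edge 2: (14.5,8)→(18.5,11.5)  cross = 14.5·11.5 − 18.5·8 = 18.7500; (r_i+r_j)·cross = 33·18.7500 = 618.7500
edge 3: (18.5,11.5)→(19.5,37)  cross = 18.5·37 − 19.5·11.5 = 460.2500; (r_i+r_j)·cross = 38·460.2500 = 17489.5000
edge 4: (19.5,37)→(10,33)  cross = 19.5·33 − 10·37 = 273.5000; (r_i+r_j)·cross = 29.5·273.5000 = 8068.2500
edge 5: (10,33)→(2.5,10)  cross = 10·10 − 2.5·33 = 17.5000; (r_i+r_j)·cross = 12.5·17.5000 = 218.7500
Σcross = 678.0000 → A = |Σcross|/2 = 339.0000 mm²
Σ(r_i+r_j)·cross = 25161.2500 → first moment M = |Σ|/6 = 4193.5417
R_c = M/A = 4193.5417/339.0000 = 12.3703 mm
θ = 82° = 1.431170 rad
V = θ·R_c·A = 1.431170·12.3703·339.0000 = 6001.671 mm³

Volume = 6001.671 mm³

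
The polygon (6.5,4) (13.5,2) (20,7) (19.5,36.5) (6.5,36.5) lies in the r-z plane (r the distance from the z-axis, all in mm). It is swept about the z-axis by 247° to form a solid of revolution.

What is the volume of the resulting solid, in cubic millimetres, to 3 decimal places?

Volume = 24457.352 mm³

Profile (r,z), 5 vertices: (6.5,4) (13.5,2) (20,7) (19.5,36.5) (6.5,36.5)
edge 0: (6.5,4)→(13.5,2)  cross = 6.5·2 − 13.5·4 = -41.0000; (r_i+r_j)·cross = 20·-41.0000 = -820.0000
edge 1: (13.5,2)→(20,7)  cross = 13.5·7 − 20·2 = 54.5000; (r_i+r_j)·cross = 33.5·54.5000 = 1825.7500
edge 2: (20,7)→(19.5,36.5)  cross = 20·36.5 − 19.5·7 = 593.5000; (r_i+r_j)·cross = 39.5·593.5000 = 23443.2500
edge 3: (19.5,36.5)→(6.5,36.5)  cross = 19.5·36.5 − 6.5·36.5 = 474.5000; (r_i+r_j)·cross = 26·474.5000 = 12337.0000
edge 4: (6.5,36.5)→(6.5,4)  cross = 6.5·4 − 6.5·36.5 = -211.2500; (r_i+r_j)·cross = 13·-211.2500 = -2746.2500
Σcross = 870.2500 → A = |Σcross|/2 = 435.1250 mm²
Σ(r_i+r_j)·cross = 34039.7500 → first moment M = |Σ|/6 = 5673.2917
R_c = M/A = 5673.2917/435.1250 = 13.0383 mm
θ = 247° = 4.310963 rad
V = θ·R_c·A = 4.310963·13.0383·435.1250 = 24457.352 mm³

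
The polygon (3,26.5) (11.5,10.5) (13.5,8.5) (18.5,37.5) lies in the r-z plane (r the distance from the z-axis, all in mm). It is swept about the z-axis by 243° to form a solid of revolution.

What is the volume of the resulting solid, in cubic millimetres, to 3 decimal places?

Volume = 10056.827 mm³

Profile (r,z), 4 vertices: (3,26.5) (11.5,10.5) (13.5,8.5) (18.5,37.5)
edge 0: (3,26.5)→(11.5,10.5)  cross = 3·10.5 − 11.5·26.5 = -273.2500; (r_i+r_j)·cross = 14.5·-273.2500 = -3962.1250
edge 1: (11.5,10.5)→(13.5,8.5)  cross = 11.5·8.5 − 13.5·10.5 = -44.0000; (r_i+r_j)·cross = 25·-44.0000 = -1100.0000
edge 2: (13.5,8.5)→(18.5,37.5)  cross = 13.5·37.5 − 18.5·8.5 = 349.0000; (r_i+r_j)·cross = 32·349.0000 = 11168.0000
edge 3: (18.5,37.5)→(3,26.5)  cross = 18.5·26.5 − 3·37.5 = 377.7500; (r_i+r_j)·cross = 21.5·377.7500 = 8121.6250
Σcross = 409.5000 → A = |Σcross|/2 = 204.7500 mm²
Σ(r_i+r_j)·cross = 14227.5000 → first moment M = |Σ|/6 = 2371.2500
R_c = M/A = 2371.2500/204.7500 = 11.5812 mm
θ = 243° = 4.241150 rad
V = θ·R_c·A = 4.241150·11.5812·204.7500 = 10056.827 mm³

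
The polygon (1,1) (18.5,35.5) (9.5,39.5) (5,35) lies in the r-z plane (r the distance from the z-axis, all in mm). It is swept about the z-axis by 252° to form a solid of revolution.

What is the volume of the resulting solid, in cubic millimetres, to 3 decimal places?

Profile (r,z), 4 vertices: (1,1) (18.5,35.5) (9.5,39.5) (5,35)
edge 0: (1,1)→(18.5,35.5)  cross = 1·35.5 − 18.5·1 = 17.0000; (r_i+r_j)·cross = 19.5·17.0000 = 331.5000
edge 1: (18.5,35.5)→(9.5,39.5)  cross = 18.5·39.5 − 9.5·35.5 = 393.5000; (r_i+r_j)·cross = 28·393.5000 = 11018.0000
edge 2: (9.5,39.5)→(5,35)  cross = 9.5·35 − 5·39.5 = 135.0000; (r_i+r_j)·cross = 14.5·135.0000 = 1957.5000
edge 3: (5,35)→(1,1)  cross = 5·1 − 1·35 = -30.0000; (r_i+r_j)·cross = 6·-30.0000 = -180.0000
Σcross = 515.5000 → A = |Σcross|/2 = 257.7500 mm²
Σ(r_i+r_j)·cross = 13127.0000 → first moment M = |Σ|/6 = 2187.8333
R_c = M/A = 2187.8333/257.7500 = 8.4882 mm
θ = 252° = 4.398230 rad
V = θ·R_c·A = 4.398230·8.4882·257.7500 = 9622.594 mm³

Volume = 9622.594 mm³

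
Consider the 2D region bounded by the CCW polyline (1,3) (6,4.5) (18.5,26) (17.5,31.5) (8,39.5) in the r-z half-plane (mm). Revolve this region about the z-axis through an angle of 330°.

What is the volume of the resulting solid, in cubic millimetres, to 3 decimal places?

Profile (r,z), 5 vertices: (1,3) (6,4.5) (18.5,26) (17.5,31.5) (8,39.5)
edge 0: (1,3)→(6,4.5)  cross = 1·4.5 − 6·3 = -13.5000; (r_i+r_j)·cross = 7·-13.5000 = -94.5000
edge 1: (6,4.5)→(18.5,26)  cross = 6·26 − 18.5·4.5 = 72.7500; (r_i+r_j)·cross = 24.5·72.7500 = 1782.3750
edge 2: (18.5,26)→(17.5,31.5)  cross = 18.5·31.5 − 17.5·26 = 127.7500; (r_i+r_j)·cross = 36·127.7500 = 4599.0000
edge 3: (17.5,31.5)→(8,39.5)  cross = 17.5·39.5 − 8·31.5 = 439.2500; (r_i+r_j)·cross = 25.5·439.2500 = 11200.8750
edge 4: (8,39.5)→(1,3)  cross = 8·3 − 1·39.5 = -15.5000; (r_i+r_j)·cross = 9·-15.5000 = -139.5000
Σcross = 610.7500 → A = |Σcross|/2 = 305.3750 mm²
Σ(r_i+r_j)·cross = 17348.2500 → first moment M = |Σ|/6 = 2891.3750
R_c = M/A = 2891.3750/305.3750 = 9.4683 mm
θ = 330° = 5.759587 rad
V = θ·R_c·A = 5.759587·9.4683·305.3750 = 16653.125 mm³

Volume = 16653.125 mm³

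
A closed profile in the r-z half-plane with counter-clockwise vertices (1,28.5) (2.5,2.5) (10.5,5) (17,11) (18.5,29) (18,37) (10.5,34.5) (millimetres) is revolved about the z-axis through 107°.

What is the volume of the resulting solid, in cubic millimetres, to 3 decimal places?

Volume = 8185.496 mm³

Profile (r,z), 7 vertices: (1,28.5) (2.5,2.5) (10.5,5) (17,11) (18.5,29) (18,37) (10.5,34.5)
edge 0: (1,28.5)→(2.5,2.5)  cross = 1·2.5 − 2.5·28.5 = -68.7500; (r_i+r_j)·cross = 3.5·-68.7500 = -240.6250
edge 1: (2.5,2.5)→(10.5,5)  cross = 2.5·5 − 10.5·2.5 = -13.7500; (r_i+r_j)·cross = 13·-13.7500 = -178.7500
edge 2: (10.5,5)→(17,11)  cross = 10.5·11 − 17·5 = 30.5000; (r_i+r_j)·cross = 27.5·30.5000 = 838.7500
edge 3: (17,11)→(18.5,29)  cross = 17·29 − 18.5·11 = 289.5000; (r_i+r_j)·cross = 35.5·289.5000 = 10277.2500
edge 4: (18.5,29)→(18,37)  cross = 18.5·37 − 18·29 = 162.5000; (r_i+r_j)·cross = 36.5·162.5000 = 5931.2500
edge 5: (18,37)→(10.5,34.5)  cross = 18·34.5 − 10.5·37 = 232.5000; (r_i+r_j)·cross = 28.5·232.5000 = 6626.2500
edge 6: (10.5,34.5)→(1,28.5)  cross = 10.5·28.5 − 1·34.5 = 264.7500; (r_i+r_j)·cross = 11.5·264.7500 = 3044.6250
Σcross = 897.2500 → A = |Σcross|/2 = 448.6250 mm²
Σ(r_i+r_j)·cross = 26298.7500 → first moment M = |Σ|/6 = 4383.1250
R_c = M/A = 4383.1250/448.6250 = 9.7701 mm
θ = 107° = 1.867502 rad
V = θ·R_c·A = 1.867502·9.7701·448.6250 = 8185.496 mm³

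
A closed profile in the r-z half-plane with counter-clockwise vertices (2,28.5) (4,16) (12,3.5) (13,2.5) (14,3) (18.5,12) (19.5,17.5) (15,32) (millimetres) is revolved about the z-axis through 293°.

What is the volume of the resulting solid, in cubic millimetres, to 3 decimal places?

Profile (r,z), 8 vertices: (2,28.5) (4,16) (12,3.5) (13,2.5) (14,3) (18.5,12) (19.5,17.5) (15,32)
edge 0: (2,28.5)→(4,16)  cross = 2·16 − 4·28.5 = -82.0000; (r_i+r_j)·cross = 6·-82.0000 = -492.0000
edge 1: (4,16)→(12,3.5)  cross = 4·3.5 − 12·16 = -178.0000; (r_i+r_j)·cross = 16·-178.0000 = -2848.0000
edge 2: (12,3.5)→(13,2.5)  cross = 12·2.5 − 13·3.5 = -15.5000; (r_i+r_j)·cross = 25·-15.5000 = -387.5000
edge 3: (13,2.5)→(14,3)  cross = 13·3 − 14·2.5 = 4.0000; (r_i+r_j)·cross = 27·4.0000 = 108.0000
edge 4: (14,3)→(18.5,12)  cross = 14·12 − 18.5·3 = 112.5000; (r_i+r_j)·cross = 32.5·112.5000 = 3656.2500
edge 5: (18.5,12)→(19.5,17.5)  cross = 18.5·17.5 − 19.5·12 = 89.7500; (r_i+r_j)·cross = 38·89.7500 = 3410.5000
edge 6: (19.5,17.5)→(15,32)  cross = 19.5·32 − 15·17.5 = 361.5000; (r_i+r_j)·cross = 34.5·361.5000 = 12471.7500
edge 7: (15,32)→(2,28.5)  cross = 15·28.5 − 2·32 = 363.5000; (r_i+r_j)·cross = 17·363.5000 = 6179.5000
Σcross = 655.7500 → A = |Σcross|/2 = 327.8750 mm²
Σ(r_i+r_j)·cross = 22098.5000 → first moment M = |Σ|/6 = 3683.0833
R_c = M/A = 3683.0833/327.8750 = 11.2332 mm
θ = 293° = 5.113815 rad
V = θ·R_c·A = 5.113815·11.2332·327.8750 = 18834.606 mm³

Volume = 18834.606 mm³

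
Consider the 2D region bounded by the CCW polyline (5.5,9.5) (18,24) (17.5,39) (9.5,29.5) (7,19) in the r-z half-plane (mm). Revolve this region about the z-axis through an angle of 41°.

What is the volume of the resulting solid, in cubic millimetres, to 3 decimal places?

Volume = 1446.167 mm³

Profile (r,z), 5 vertices: (5.5,9.5) (18,24) (17.5,39) (9.5,29.5) (7,19)
edge 0: (5.5,9.5)→(18,24)  cross = 5.5·24 − 18·9.5 = -39.0000; (r_i+r_j)·cross = 23.5·-39.0000 = -916.5000
edge 1: (18,24)→(17.5,39)  cross = 18·39 − 17.5·24 = 282.0000; (r_i+r_j)·cross = 35.5·282.0000 = 10011.0000
edge 2: (17.5,39)→(9.5,29.5)  cross = 17.5·29.5 − 9.5·39 = 145.7500; (r_i+r_j)·cross = 27·145.7500 = 3935.2500
edge 3: (9.5,29.5)→(7,19)  cross = 9.5·19 − 7·29.5 = -26.0000; (r_i+r_j)·cross = 16.5·-26.0000 = -429.0000
edge 4: (7,19)→(5.5,9.5)  cross = 7·9.5 − 5.5·19 = -38.0000; (r_i+r_j)·cross = 12.5·-38.0000 = -475.0000
Σcross = 324.7500 → A = |Σcross|/2 = 162.3750 mm²
Σ(r_i+r_j)·cross = 12125.7500 → first moment M = |Σ|/6 = 2020.9583
R_c = M/A = 2020.9583/162.3750 = 12.4462 mm
θ = 41° = 0.715585 rad
V = θ·R_c·A = 0.715585·12.4462·162.3750 = 1446.167 mm³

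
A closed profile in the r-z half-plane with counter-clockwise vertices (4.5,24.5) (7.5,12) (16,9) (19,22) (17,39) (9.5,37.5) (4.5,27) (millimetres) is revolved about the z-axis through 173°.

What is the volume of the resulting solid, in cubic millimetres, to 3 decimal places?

Profile (r,z), 7 vertices: (4.5,24.5) (7.5,12) (16,9) (19,22) (17,39) (9.5,37.5) (4.5,27)
edge 0: (4.5,24.5)→(7.5,12)  cross = 4.5·12 − 7.5·24.5 = -129.7500; (r_i+r_j)·cross = 12·-129.7500 = -1557.0000
edge 1: (7.5,12)→(16,9)  cross = 7.5·9 − 16·12 = -124.5000; (r_i+r_j)·cross = 23.5·-124.5000 = -2925.7500
edge 2: (16,9)→(19,22)  cross = 16·22 − 19·9 = 181.0000; (r_i+r_j)·cross = 35·181.0000 = 6335.0000
edge 3: (19,22)→(17,39)  cross = 19·39 − 17·22 = 367.0000; (r_i+r_j)·cross = 36·367.0000 = 13212.0000
edge 4: (17,39)→(9.5,37.5)  cross = 17·37.5 − 9.5·39 = 267.0000; (r_i+r_j)·cross = 26.5·267.0000 = 7075.5000
edge 5: (9.5,37.5)→(4.5,27)  cross = 9.5·27 − 4.5·37.5 = 87.7500; (r_i+r_j)·cross = 14·87.7500 = 1228.5000
edge 6: (4.5,27)→(4.5,24.5)  cross = 4.5·24.5 − 4.5·27 = -11.2500; (r_i+r_j)·cross = 9·-11.2500 = -101.2500
Σcross = 637.2500 → A = |Σcross|/2 = 318.6250 mm²
Σ(r_i+r_j)·cross = 23267.0000 → first moment M = |Σ|/6 = 3877.8333
R_c = M/A = 3877.8333/318.6250 = 12.1705 mm
θ = 173° = 3.019420 rad
V = θ·R_c·A = 3.019420·12.1705·318.6250 = 11708.806 mm³

Volume = 11708.806 mm³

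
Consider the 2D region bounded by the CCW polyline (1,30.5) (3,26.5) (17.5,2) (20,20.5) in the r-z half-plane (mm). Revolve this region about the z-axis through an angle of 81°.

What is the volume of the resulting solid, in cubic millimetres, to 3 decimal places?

Profile (r,z), 4 vertices: (1,30.5) (3,26.5) (17.5,2) (20,20.5)
edge 0: (1,30.5)→(3,26.5)  cross = 1·26.5 − 3·30.5 = -65.0000; (r_i+r_j)·cross = 4·-65.0000 = -260.0000
edge 1: (3,26.5)→(17.5,2)  cross = 3·2 − 17.5·26.5 = -457.7500; (r_i+r_j)·cross = 20.5·-457.7500 = -9383.8750
edge 2: (17.5,2)→(20,20.5)  cross = 17.5·20.5 − 20·2 = 318.7500; (r_i+r_j)·cross = 37.5·318.7500 = 11953.1250
edge 3: (20,20.5)→(1,30.5)  cross = 20·30.5 − 1·20.5 = 589.5000; (r_i+r_j)·cross = 21·589.5000 = 12379.5000
Σcross = 385.5000 → A = |Σcross|/2 = 192.7500 mm²
Σ(r_i+r_j)·cross = 14688.7500 → first moment M = |Σ|/6 = 2448.1250
R_c = M/A = 2448.1250/192.7500 = 12.7010 mm
θ = 81° = 1.413717 rad
V = θ·R_c·A = 1.413717·12.7010·192.7500 = 3460.955 mm³

Volume = 3460.955 mm³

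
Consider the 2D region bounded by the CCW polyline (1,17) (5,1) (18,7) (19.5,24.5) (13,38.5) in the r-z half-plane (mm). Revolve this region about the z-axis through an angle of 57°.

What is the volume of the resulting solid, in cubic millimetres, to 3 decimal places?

Profile (r,z), 5 vertices: (1,17) (5,1) (18,7) (19.5,24.5) (13,38.5)
edge 0: (1,17)→(5,1)  cross = 1·1 − 5·17 = -84.0000; (r_i+r_j)·cross = 6·-84.0000 = -504.0000
edge 1: (5,1)→(18,7)  cross = 5·7 − 18·1 = 17.0000; (r_i+r_j)·cross = 23·17.0000 = 391.0000
edge 2: (18,7)→(19.5,24.5)  cross = 18·24.5 − 19.5·7 = 304.5000; (r_i+r_j)·cross = 37.5·304.5000 = 11418.7500
edge 3: (19.5,24.5)→(13,38.5)  cross = 19.5·38.5 − 13·24.5 = 432.2500; (r_i+r_j)·cross = 32.5·432.2500 = 14048.1250
edge 4: (13,38.5)→(1,17)  cross = 13·17 − 1·38.5 = 182.5000; (r_i+r_j)·cross = 14·182.5000 = 2555.0000
Σcross = 852.2500 → A = |Σcross|/2 = 426.1250 mm²
Σ(r_i+r_j)·cross = 27908.8750 → first moment M = |Σ|/6 = 4651.4792
R_c = M/A = 4651.4792/426.1250 = 10.9158 mm
θ = 57° = 0.994838 rad
V = θ·R_c·A = 0.994838·10.9158·426.1250 = 4627.467 mm³

Volume = 4627.467 mm³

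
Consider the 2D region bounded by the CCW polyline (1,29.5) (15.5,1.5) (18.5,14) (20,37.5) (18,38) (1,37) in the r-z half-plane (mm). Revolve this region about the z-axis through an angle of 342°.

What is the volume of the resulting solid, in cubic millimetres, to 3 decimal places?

Profile (r,z), 6 vertices: (1,29.5) (15.5,1.5) (18.5,14) (20,37.5) (18,38) (1,37)
edge 0: (1,29.5)→(15.5,1.5)  cross = 1·1.5 − 15.5·29.5 = -455.7500; (r_i+r_j)·cross = 16.5·-455.7500 = -7519.8750
edge 1: (15.5,1.5)→(18.5,14)  cross = 15.5·14 − 18.5·1.5 = 189.2500; (r_i+r_j)·cross = 34·189.2500 = 6434.5000
edge 2: (18.5,14)→(20,37.5)  cross = 18.5·37.5 − 20·14 = 413.7500; (r_i+r_j)·cross = 38.5·413.7500 = 15929.3750
edge 3: (20,37.5)→(18,38)  cross = 20·38 − 18·37.5 = 85.0000; (r_i+r_j)·cross = 38·85.0000 = 3230.0000
edge 4: (18,38)→(1,37)  cross = 18·37 − 1·38 = 628.0000; (r_i+r_j)·cross = 19·628.0000 = 11932.0000
edge 5: (1,37)→(1,29.5)  cross = 1·29.5 − 1·37 = -7.5000; (r_i+r_j)·cross = 2·-7.5000 = -15.0000
Σcross = 852.7500 → A = |Σcross|/2 = 426.3750 mm²
Σ(r_i+r_j)·cross = 29991.0000 → first moment M = |Σ|/6 = 4998.5000
R_c = M/A = 4998.5000/426.3750 = 11.7232 mm
θ = 342° = 5.969026 rad
V = θ·R_c·A = 5.969026·11.7232·426.3750 = 29836.177 mm³

Volume = 29836.177 mm³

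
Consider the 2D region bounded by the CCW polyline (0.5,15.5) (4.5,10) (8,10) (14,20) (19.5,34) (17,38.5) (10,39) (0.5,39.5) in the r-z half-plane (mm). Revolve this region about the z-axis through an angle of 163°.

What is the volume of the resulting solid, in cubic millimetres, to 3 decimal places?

Profile (r,z), 8 vertices: (0.5,15.5) (4.5,10) (8,10) (14,20) (19.5,34) (17,38.5) (10,39) (0.5,39.5)
edge 0: (0.5,15.5)→(4.5,10)  cross = 0.5·10 − 4.5·15.5 = -64.7500; (r_i+r_j)·cross = 5·-64.7500 = -323.7500
edge 1: (4.5,10)→(8,10)  cross = 4.5·10 − 8·10 = -35.0000; (r_i+r_j)·cross = 12.5·-35.0000 = -437.5000
edge 2: (8,10)→(14,20)  cross = 8·20 − 14·10 = 20.0000; (r_i+r_j)·cross = 22·20.0000 = 440.0000
edge 3: (14,20)→(19.5,34)  cross = 14·34 − 19.5·20 = 86.0000; (r_i+r_j)·cross = 33.5·86.0000 = 2881.0000
edge 4: (19.5,34)→(17,38.5)  cross = 19.5·38.5 − 17·34 = 172.7500; (r_i+r_j)·cross = 36.5·172.7500 = 6305.3750
edge 5: (17,38.5)→(10,39)  cross = 17·39 − 10·38.5 = 278.0000; (r_i+r_j)·cross = 27·278.0000 = 7506.0000
edge 6: (10,39)→(0.5,39.5)  cross = 10·39.5 − 0.5·39 = 375.5000; (r_i+r_j)·cross = 10.5·375.5000 = 3942.7500
edge 7: (0.5,39.5)→(0.5,15.5)  cross = 0.5·15.5 − 0.5·39.5 = -12.0000; (r_i+r_j)·cross = 1·-12.0000 = -12.0000
Σcross = 820.5000 → A = |Σcross|/2 = 410.2500 mm²
Σ(r_i+r_j)·cross = 20301.8750 → first moment M = |Σ|/6 = 3383.6458
R_c = M/A = 3383.6458/410.2500 = 8.2478 mm
θ = 163° = 2.844887 rad
V = θ·R_c·A = 2.844887·8.2478·410.2500 = 9626.089 mm³

Volume = 9626.089 mm³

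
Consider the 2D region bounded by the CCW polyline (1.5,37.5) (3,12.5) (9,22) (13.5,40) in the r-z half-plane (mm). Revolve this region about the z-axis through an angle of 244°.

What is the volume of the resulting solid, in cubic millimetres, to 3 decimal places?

Profile (r,z), 4 vertices: (1.5,37.5) (3,12.5) (9,22) (13.5,40)
edge 0: (1.5,37.5)→(3,12.5)  cross = 1.5·12.5 − 3·37.5 = -93.7500; (r_i+r_j)·cross = 4.5·-93.7500 = -421.8750
edge 1: (3,12.5)→(9,22)  cross = 3·22 − 9·12.5 = -46.5000; (r_i+r_j)·cross = 12·-46.5000 = -558.0000
edge 2: (9,22)→(13.5,40)  cross = 9·40 − 13.5·22 = 63.0000; (r_i+r_j)·cross = 22.5·63.0000 = 1417.5000
edge 3: (13.5,40)→(1.5,37.5)  cross = 13.5·37.5 − 1.5·40 = 446.2500; (r_i+r_j)·cross = 15·446.2500 = 6693.7500
Σcross = 369.0000 → A = |Σcross|/2 = 184.5000 mm²
Σ(r_i+r_j)·cross = 7131.3750 → first moment M = |Σ|/6 = 1188.5625
R_c = M/A = 1188.5625/184.5000 = 6.4421 mm
θ = 244° = 4.258603 rad
V = θ·R_c·A = 4.258603·6.4421·184.5000 = 5061.616 mm³

Volume = 5061.616 mm³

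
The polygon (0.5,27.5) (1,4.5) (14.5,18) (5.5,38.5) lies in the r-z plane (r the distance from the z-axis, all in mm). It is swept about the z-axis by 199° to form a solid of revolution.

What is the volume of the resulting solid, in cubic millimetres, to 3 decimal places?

Profile (r,z), 4 vertices: (0.5,27.5) (1,4.5) (14.5,18) (5.5,38.5)
edge 0: (0.5,27.5)→(1,4.5)  cross = 0.5·4.5 − 1·27.5 = -25.2500; (r_i+r_j)·cross = 1.5·-25.2500 = -37.8750
edge 1: (1,4.5)→(14.5,18)  cross = 1·18 − 14.5·4.5 = -47.2500; (r_i+r_j)·cross = 15.5·-47.2500 = -732.3750
edge 2: (14.5,18)→(5.5,38.5)  cross = 14.5·38.5 − 5.5·18 = 459.2500; (r_i+r_j)·cross = 20·459.2500 = 9185.0000
edge 3: (5.5,38.5)→(0.5,27.5)  cross = 5.5·27.5 − 0.5·38.5 = 132.0000; (r_i+r_j)·cross = 6·132.0000 = 792.0000
Σcross = 518.7500 → A = |Σcross|/2 = 259.3750 mm²
Σ(r_i+r_j)·cross = 9206.7500 → first moment M = |Σ|/6 = 1534.4583
R_c = M/A = 1534.4583/259.3750 = 5.9160 mm
θ = 199° = 3.473205 rad
V = θ·R_c·A = 3.473205·5.9160·259.3750 = 5329.489 mm³

Volume = 5329.489 mm³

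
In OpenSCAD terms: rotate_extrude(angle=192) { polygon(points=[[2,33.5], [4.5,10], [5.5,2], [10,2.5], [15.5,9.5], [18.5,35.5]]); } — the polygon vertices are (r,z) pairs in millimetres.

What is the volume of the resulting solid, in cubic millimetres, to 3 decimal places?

Volume = 13409.714 mm³

Profile (r,z), 6 vertices: (2,33.5) (4.5,10) (5.5,2) (10,2.5) (15.5,9.5) (18.5,35.5)
edge 0: (2,33.5)→(4.5,10)  cross = 2·10 − 4.5·33.5 = -130.7500; (r_i+r_j)·cross = 6.5·-130.7500 = -849.8750
edge 1: (4.5,10)→(5.5,2)  cross = 4.5·2 − 5.5·10 = -46.0000; (r_i+r_j)·cross = 10·-46.0000 = -460.0000
edge 2: (5.5,2)→(10,2.5)  cross = 5.5·2.5 − 10·2 = -6.2500; (r_i+r_j)·cross = 15.5·-6.2500 = -96.8750
edge 3: (10,2.5)→(15.5,9.5)  cross = 10·9.5 − 15.5·2.5 = 56.2500; (r_i+r_j)·cross = 25.5·56.2500 = 1434.3750
edge 4: (15.5,9.5)→(18.5,35.5)  cross = 15.5·35.5 − 18.5·9.5 = 374.5000; (r_i+r_j)·cross = 34·374.5000 = 12733.0000
edge 5: (18.5,35.5)→(2,33.5)  cross = 18.5·33.5 − 2·35.5 = 548.7500; (r_i+r_j)·cross = 20.5·548.7500 = 11249.3750
Σcross = 796.5000 → A = |Σcross|/2 = 398.2500 mm²
Σ(r_i+r_j)·cross = 24010.0000 → first moment M = |Σ|/6 = 4001.6667
R_c = M/A = 4001.6667/398.2500 = 10.0481 mm
θ = 192° = 3.351032 rad
V = θ·R_c·A = 3.351032·10.0481·398.2500 = 13409.714 mm³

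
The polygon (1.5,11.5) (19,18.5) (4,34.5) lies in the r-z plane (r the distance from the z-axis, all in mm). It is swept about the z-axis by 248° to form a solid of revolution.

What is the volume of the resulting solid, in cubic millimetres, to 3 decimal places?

Volume = 6804.632 mm³

Profile (r,z), 3 vertices: (1.5,11.5) (19,18.5) (4,34.5)
edge 0: (1.5,11.5)→(19,18.5)  cross = 1.5·18.5 − 19·11.5 = -190.7500; (r_i+r_j)·cross = 20.5·-190.7500 = -3910.3750
edge 1: (19,18.5)→(4,34.5)  cross = 19·34.5 − 4·18.5 = 581.5000; (r_i+r_j)·cross = 23·581.5000 = 13374.5000
edge 2: (4,34.5)→(1.5,11.5)  cross = 4·11.5 − 1.5·34.5 = -5.7500; (r_i+r_j)·cross = 5.5·-5.7500 = -31.6250
Σcross = 385.0000 → A = |Σcross|/2 = 192.5000 mm²
Σ(r_i+r_j)·cross = 9432.5000 → first moment M = |Σ|/6 = 1572.0833
R_c = M/A = 1572.0833/192.5000 = 8.1667 mm
θ = 248° = 4.328417 rad
V = θ·R_c·A = 4.328417·8.1667·192.5000 = 6804.632 mm³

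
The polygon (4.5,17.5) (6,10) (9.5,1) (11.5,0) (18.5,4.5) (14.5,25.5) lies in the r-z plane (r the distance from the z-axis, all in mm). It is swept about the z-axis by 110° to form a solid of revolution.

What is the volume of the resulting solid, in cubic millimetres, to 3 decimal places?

Volume = 4913.887 mm³

Profile (r,z), 6 vertices: (4.5,17.5) (6,10) (9.5,1) (11.5,0) (18.5,4.5) (14.5,25.5)
edge 0: (4.5,17.5)→(6,10)  cross = 4.5·10 − 6·17.5 = -60.0000; (r_i+r_j)·cross = 10.5·-60.0000 = -630.0000
edge 1: (6,10)→(9.5,1)  cross = 6·1 − 9.5·10 = -89.0000; (r_i+r_j)·cross = 15.5·-89.0000 = -1379.5000
edge 2: (9.5,1)→(11.5,0)  cross = 9.5·0 − 11.5·1 = -11.5000; (r_i+r_j)·cross = 21·-11.5000 = -241.5000
edge 3: (11.5,0)→(18.5,4.5)  cross = 11.5·4.5 − 18.5·0 = 51.7500; (r_i+r_j)·cross = 30·51.7500 = 1552.5000
edge 4: (18.5,4.5)→(14.5,25.5)  cross = 18.5·25.5 − 14.5·4.5 = 406.5000; (r_i+r_j)·cross = 33·406.5000 = 13414.5000
edge 5: (14.5,25.5)→(4.5,17.5)  cross = 14.5·17.5 − 4.5·25.5 = 139.0000; (r_i+r_j)·cross = 19·139.0000 = 2641.0000
Σcross = 436.7500 → A = |Σcross|/2 = 218.3750 mm²
Σ(r_i+r_j)·cross = 15357.0000 → first moment M = |Σ|/6 = 2559.5000
R_c = M/A = 2559.5000/218.3750 = 11.7207 mm
θ = 110° = 1.919862 rad
V = θ·R_c·A = 1.919862·11.7207·218.3750 = 4913.887 mm³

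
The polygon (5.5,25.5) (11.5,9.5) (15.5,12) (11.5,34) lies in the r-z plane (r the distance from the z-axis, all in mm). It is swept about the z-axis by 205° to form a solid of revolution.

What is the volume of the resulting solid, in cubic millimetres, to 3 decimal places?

Profile (r,z), 4 vertices: (5.5,25.5) (11.5,9.5) (15.5,12) (11.5,34)
edge 0: (5.5,25.5)→(11.5,9.5)  cross = 5.5·9.5 − 11.5·25.5 = -241.0000; (r_i+r_j)·cross = 17·-241.0000 = -4097.0000
edge 1: (11.5,9.5)→(15.5,12)  cross = 11.5·12 − 15.5·9.5 = -9.2500; (r_i+r_j)·cross = 27·-9.2500 = -249.7500
edge 2: (15.5,12)→(11.5,34)  cross = 15.5·34 − 11.5·12 = 389.0000; (r_i+r_j)·cross = 27·389.0000 = 10503.0000
edge 3: (11.5,34)→(5.5,25.5)  cross = 11.5·25.5 − 5.5·34 = 106.2500; (r_i+r_j)·cross = 17·106.2500 = 1806.2500
Σcross = 245.0000 → A = |Σcross|/2 = 122.5000 mm²
Σ(r_i+r_j)·cross = 7962.5000 → first moment M = |Σ|/6 = 1327.0833
R_c = M/A = 1327.0833/122.5000 = 10.8333 mm
θ = 205° = 3.577925 rad
V = θ·R_c·A = 3.577925·10.8333·122.5000 = 4748.205 mm³

Volume = 4748.205 mm³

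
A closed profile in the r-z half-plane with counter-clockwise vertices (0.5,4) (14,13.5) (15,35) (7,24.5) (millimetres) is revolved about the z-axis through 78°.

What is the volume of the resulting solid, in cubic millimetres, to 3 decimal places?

Profile (r,z), 4 vertices: (0.5,4) (14,13.5) (15,35) (7,24.5)
edge 0: (0.5,4)→(14,13.5)  cross = 0.5·13.5 − 14·4 = -49.2500; (r_i+r_j)·cross = 14.5·-49.2500 = -714.1250
edge 1: (14,13.5)→(15,35)  cross = 14·35 − 15·13.5 = 287.5000; (r_i+r_j)·cross = 29·287.5000 = 8337.5000
edge 2: (15,35)→(7,24.5)  cross = 15·24.5 − 7·35 = 122.5000; (r_i+r_j)·cross = 22·122.5000 = 2695.0000
edge 3: (7,24.5)→(0.5,4)  cross = 7·4 − 0.5·24.5 = 15.7500; (r_i+r_j)·cross = 7.5·15.7500 = 118.1250
Σcross = 376.5000 → A = |Σcross|/2 = 188.2500 mm²
Σ(r_i+r_j)·cross = 10436.5000 → first moment M = |Σ|/6 = 1739.4167
R_c = M/A = 1739.4167/188.2500 = 9.2399 mm
θ = 78° = 1.361357 rad
V = θ·R_c·A = 1.361357·9.2399·188.2500 = 2367.967 mm³

Volume = 2367.967 mm³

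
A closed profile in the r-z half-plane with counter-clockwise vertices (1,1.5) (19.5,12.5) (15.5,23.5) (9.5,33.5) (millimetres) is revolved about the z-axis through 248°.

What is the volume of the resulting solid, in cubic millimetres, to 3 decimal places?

Profile (r,z), 4 vertices: (1,1.5) (19.5,12.5) (15.5,23.5) (9.5,33.5)
edge 0: (1,1.5)→(19.5,12.5)  cross = 1·12.5 − 19.5·1.5 = -16.7500; (r_i+r_j)·cross = 20.5·-16.7500 = -343.3750
edge 1: (19.5,12.5)→(15.5,23.5)  cross = 19.5·23.5 − 15.5·12.5 = 264.5000; (r_i+r_j)·cross = 35·264.5000 = 9257.5000
edge 2: (15.5,23.5)→(9.5,33.5)  cross = 15.5·33.5 − 9.5·23.5 = 296.0000; (r_i+r_j)·cross = 25·296.0000 = 7400.0000
edge 3: (9.5,33.5)→(1,1.5)  cross = 9.5·1.5 − 1·33.5 = -19.2500; (r_i+r_j)·cross = 10.5·-19.2500 = -202.1250
Σcross = 524.5000 → A = |Σcross|/2 = 262.2500 mm²
Σ(r_i+r_j)·cross = 16112.0000 → first moment M = |Σ|/6 = 2685.3333
R_c = M/A = 2685.3333/262.2500 = 10.2396 mm
θ = 248° = 4.328417 rad
V = θ·R_c·A = 4.328417·10.2396·262.2500 = 11623.241 mm³

Volume = 11623.241 mm³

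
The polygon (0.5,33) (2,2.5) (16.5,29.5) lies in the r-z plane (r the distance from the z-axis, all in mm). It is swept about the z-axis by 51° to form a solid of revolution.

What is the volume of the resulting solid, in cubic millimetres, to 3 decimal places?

Volume = 1360.731 mm³

Profile (r,z), 3 vertices: (0.5,33) (2,2.5) (16.5,29.5)
edge 0: (0.5,33)→(2,2.5)  cross = 0.5·2.5 − 2·33 = -64.7500; (r_i+r_j)·cross = 2.5·-64.7500 = -161.8750
edge 1: (2,2.5)→(16.5,29.5)  cross = 2·29.5 − 16.5·2.5 = 17.7500; (r_i+r_j)·cross = 18.5·17.7500 = 328.3750
edge 2: (16.5,29.5)→(0.5,33)  cross = 16.5·33 − 0.5·29.5 = 529.7500; (r_i+r_j)·cross = 17·529.7500 = 9005.7500
Σcross = 482.7500 → A = |Σcross|/2 = 241.3750 mm²
Σ(r_i+r_j)·cross = 9172.2500 → first moment M = |Σ|/6 = 1528.7083
R_c = M/A = 1528.7083/241.3750 = 6.3333 mm
θ = 51° = 0.890118 rad
V = θ·R_c·A = 0.890118·6.3333·241.3750 = 1360.731 mm³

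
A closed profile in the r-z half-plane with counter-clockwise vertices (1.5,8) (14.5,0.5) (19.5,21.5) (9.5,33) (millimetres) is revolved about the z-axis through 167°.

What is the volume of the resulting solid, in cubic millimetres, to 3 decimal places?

Volume = 10421.874 mm³

Profile (r,z), 4 vertices: (1.5,8) (14.5,0.5) (19.5,21.5) (9.5,33)
edge 0: (1.5,8)→(14.5,0.5)  cross = 1.5·0.5 − 14.5·8 = -115.2500; (r_i+r_j)·cross = 16·-115.2500 = -1844.0000
edge 1: (14.5,0.5)→(19.5,21.5)  cross = 14.5·21.5 − 19.5·0.5 = 302.0000; (r_i+r_j)·cross = 34·302.0000 = 10268.0000
edge 2: (19.5,21.5)→(9.5,33)  cross = 19.5·33 − 9.5·21.5 = 439.2500; (r_i+r_j)·cross = 29·439.2500 = 12738.2500
edge 3: (9.5,33)→(1.5,8)  cross = 9.5·8 − 1.5·33 = 26.5000; (r_i+r_j)·cross = 11·26.5000 = 291.5000
Σcross = 652.5000 → A = |Σcross|/2 = 326.2500 mm²
Σ(r_i+r_j)·cross = 21453.7500 → first moment M = |Σ|/6 = 3575.6250
R_c = M/A = 3575.6250/326.2500 = 10.9598 mm
θ = 167° = 2.914700 rad
V = θ·R_c·A = 2.914700·10.9598·326.2500 = 10421.874 mm³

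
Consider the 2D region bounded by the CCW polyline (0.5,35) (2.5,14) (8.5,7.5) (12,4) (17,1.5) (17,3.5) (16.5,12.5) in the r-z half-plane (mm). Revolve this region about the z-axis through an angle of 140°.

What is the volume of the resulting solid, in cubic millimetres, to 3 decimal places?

Volume = 4931.362 mm³

Profile (r,z), 7 vertices: (0.5,35) (2.5,14) (8.5,7.5) (12,4) (17,1.5) (17,3.5) (16.5,12.5)
edge 0: (0.5,35)→(2.5,14)  cross = 0.5·14 − 2.5·35 = -80.5000; (r_i+r_j)·cross = 3·-80.5000 = -241.5000
edge 1: (2.5,14)→(8.5,7.5)  cross = 2.5·7.5 − 8.5·14 = -100.2500; (r_i+r_j)·cross = 11·-100.2500 = -1102.7500
edge 2: (8.5,7.5)→(12,4)  cross = 8.5·4 − 12·7.5 = -56.0000; (r_i+r_j)·cross = 20.5·-56.0000 = -1148.0000
edge 3: (12,4)→(17,1.5)  cross = 12·1.5 − 17·4 = -50.0000; (r_i+r_j)·cross = 29·-50.0000 = -1450.0000
edge 4: (17,1.5)→(17,3.5)  cross = 17·3.5 − 17·1.5 = 34.0000; (r_i+r_j)·cross = 34·34.0000 = 1156.0000
edge 5: (17,3.5)→(16.5,12.5)  cross = 17·12.5 − 16.5·3.5 = 154.7500; (r_i+r_j)·cross = 33.5·154.7500 = 5184.1250
edge 6: (16.5,12.5)→(0.5,35)  cross = 16.5·35 − 0.5·12.5 = 571.2500; (r_i+r_j)·cross = 17·571.2500 = 9711.2500
Σcross = 473.2500 → A = |Σcross|/2 = 236.6250 mm²
Σ(r_i+r_j)·cross = 12109.1250 → first moment M = |Σ|/6 = 2018.1875
R_c = M/A = 2018.1875/236.6250 = 8.5291 mm
θ = 140° = 2.443461 rad
V = θ·R_c·A = 2.443461·8.5291·236.6250 = 4931.362 mm³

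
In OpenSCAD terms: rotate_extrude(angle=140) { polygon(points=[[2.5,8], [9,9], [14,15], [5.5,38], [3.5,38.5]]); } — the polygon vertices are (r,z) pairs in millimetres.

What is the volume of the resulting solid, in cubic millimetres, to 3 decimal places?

Volume = 3543.935 mm³

Profile (r,z), 5 vertices: (2.5,8) (9,9) (14,15) (5.5,38) (3.5,38.5)
edge 0: (2.5,8)→(9,9)  cross = 2.5·9 − 9·8 = -49.5000; (r_i+r_j)·cross = 11.5·-49.5000 = -569.2500
edge 1: (9,9)→(14,15)  cross = 9·15 − 14·9 = 9.0000; (r_i+r_j)·cross = 23·9.0000 = 207.0000
edge 2: (14,15)→(5.5,38)  cross = 14·38 − 5.5·15 = 449.5000; (r_i+r_j)·cross = 19.5·449.5000 = 8765.2500
edge 3: (5.5,38)→(3.5,38.5)  cross = 5.5·38.5 − 3.5·38 = 78.7500; (r_i+r_j)·cross = 9·78.7500 = 708.7500
edge 4: (3.5,38.5)→(2.5,8)  cross = 3.5·8 − 2.5·38.5 = -68.2500; (r_i+r_j)·cross = 6·-68.2500 = -409.5000
Σcross = 419.5000 → A = |Σcross|/2 = 209.7500 mm²
Σ(r_i+r_j)·cross = 8702.2500 → first moment M = |Σ|/6 = 1450.3750
R_c = M/A = 1450.3750/209.7500 = 6.9148 mm
θ = 140° = 2.443461 rad
V = θ·R_c·A = 2.443461·6.9148·209.7500 = 3543.935 mm³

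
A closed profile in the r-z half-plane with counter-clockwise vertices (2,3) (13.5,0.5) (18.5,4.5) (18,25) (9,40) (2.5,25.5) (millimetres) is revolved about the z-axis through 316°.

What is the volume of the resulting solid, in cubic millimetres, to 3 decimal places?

Profile (r,z), 6 vertices: (2,3) (13.5,0.5) (18.5,4.5) (18,25) (9,40) (2.5,25.5)
edge 0: (2,3)→(13.5,0.5)  cross = 2·0.5 − 13.5·3 = -39.5000; (r_i+r_j)·cross = 15.5·-39.5000 = -612.2500
edge 1: (13.5,0.5)→(18.5,4.5)  cross = 13.5·4.5 − 18.5·0.5 = 51.5000; (r_i+r_j)·cross = 32·51.5000 = 1648.0000
edge 2: (18.5,4.5)→(18,25)  cross = 18.5·25 − 18·4.5 = 381.5000; (r_i+r_j)·cross = 36.5·381.5000 = 13924.7500
edge 3: (18,25)→(9,40)  cross = 18·40 − 9·25 = 495.0000; (r_i+r_j)·cross = 27·495.0000 = 13365.0000
edge 4: (9,40)→(2.5,25.5)  cross = 9·25.5 − 2.5·40 = 129.5000; (r_i+r_j)·cross = 11.5·129.5000 = 1489.2500
edge 5: (2.5,25.5)→(2,3)  cross = 2.5·3 − 2·25.5 = -43.5000; (r_i+r_j)·cross = 4.5·-43.5000 = -195.7500
Σcross = 974.5000 → A = |Σcross|/2 = 487.2500 mm²
Σ(r_i+r_j)·cross = 29619.0000 → first moment M = |Σ|/6 = 4936.5000
R_c = M/A = 4936.5000/487.2500 = 10.1313 mm
θ = 316° = 5.515240 rad
V = θ·R_c·A = 5.515240·10.1313·487.2500 = 27225.984 mm³

Volume = 27225.984 mm³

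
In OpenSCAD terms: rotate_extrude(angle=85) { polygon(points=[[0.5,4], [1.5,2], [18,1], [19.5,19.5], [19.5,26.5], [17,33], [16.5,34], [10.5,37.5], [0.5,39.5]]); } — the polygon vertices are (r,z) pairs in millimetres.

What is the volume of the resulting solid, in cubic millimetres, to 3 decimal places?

Volume = 9060.473 mm³

Profile (r,z), 9 vertices: (0.5,4) (1.5,2) (18,1) (19.5,19.5) (19.5,26.5) (17,33) (16.5,34) (10.5,37.5) (0.5,39.5)
edge 0: (0.5,4)→(1.5,2)  cross = 0.5·2 − 1.5·4 = -5.0000; (r_i+r_j)·cross = 2·-5.0000 = -10.0000
edge 1: (1.5,2)→(18,1)  cross = 1.5·1 − 18·2 = -34.5000; (r_i+r_j)·cross = 19.5·-34.5000 = -672.7500
edge 2: (18,1)→(19.5,19.5)  cross = 18·19.5 − 19.5·1 = 331.5000; (r_i+r_j)·cross = 37.5·331.5000 = 12431.2500
edge 3: (19.5,19.5)→(19.5,26.5)  cross = 19.5·26.5 − 19.5·19.5 = 136.5000; (r_i+r_j)·cross = 39·136.5000 = 5323.5000
edge 4: (19.5,26.5)→(17,33)  cross = 19.5·33 − 17·26.5 = 193.0000; (r_i+r_j)·cross = 36.5·193.0000 = 7044.5000
edge 5: (17,33)→(16.5,34)  cross = 17·34 − 16.5·33 = 33.5000; (r_i+r_j)·cross = 33.5·33.5000 = 1122.2500
edge 6: (16.5,34)→(10.5,37.5)  cross = 16.5·37.5 − 10.5·34 = 261.7500; (r_i+r_j)·cross = 27·261.7500 = 7067.2500
edge 7: (10.5,37.5)→(0.5,39.5)  cross = 10.5·39.5 − 0.5·37.5 = 396.0000; (r_i+r_j)·cross = 11·396.0000 = 4356.0000
edge 8: (0.5,39.5)→(0.5,4)  cross = 0.5·4 − 0.5·39.5 = -17.7500; (r_i+r_j)·cross = 1·-17.7500 = -17.7500
Σcross = 1295.0000 → A = |Σcross|/2 = 647.5000 mm²
Σ(r_i+r_j)·cross = 36644.2500 → first moment M = |Σ|/6 = 6107.3750
R_c = M/A = 6107.3750/647.5000 = 9.4322 mm
θ = 85° = 1.483530 rad
V = θ·R_c·A = 1.483530·9.4322·647.5000 = 9060.473 mm³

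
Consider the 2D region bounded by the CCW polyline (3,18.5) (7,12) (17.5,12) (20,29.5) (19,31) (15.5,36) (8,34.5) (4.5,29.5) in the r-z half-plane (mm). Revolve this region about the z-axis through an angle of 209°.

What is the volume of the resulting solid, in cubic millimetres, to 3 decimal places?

Volume = 13646.948 mm³

Profile (r,z), 8 vertices: (3,18.5) (7,12) (17.5,12) (20,29.5) (19,31) (15.5,36) (8,34.5) (4.5,29.5)
edge 0: (3,18.5)→(7,12)  cross = 3·12 − 7·18.5 = -93.5000; (r_i+r_j)·cross = 10·-93.5000 = -935.0000
edge 1: (7,12)→(17.5,12)  cross = 7·12 − 17.5·12 = -126.0000; (r_i+r_j)·cross = 24.5·-126.0000 = -3087.0000
edge 2: (17.5,12)→(20,29.5)  cross = 17.5·29.5 − 20·12 = 276.2500; (r_i+r_j)·cross = 37.5·276.2500 = 10359.3750
edge 3: (20,29.5)→(19,31)  cross = 20·31 − 19·29.5 = 59.5000; (r_i+r_j)·cross = 39·59.5000 = 2320.5000
edge 4: (19,31)→(15.5,36)  cross = 19·36 − 15.5·31 = 203.5000; (r_i+r_j)·cross = 34.5·203.5000 = 7020.7500
edge 5: (15.5,36)→(8,34.5)  cross = 15.5·34.5 − 8·36 = 246.7500; (r_i+r_j)·cross = 23.5·246.7500 = 5798.6250
edge 6: (8,34.5)→(4.5,29.5)  cross = 8·29.5 − 4.5·34.5 = 80.7500; (r_i+r_j)·cross = 12.5·80.7500 = 1009.3750
edge 7: (4.5,29.5)→(3,18.5)  cross = 4.5·18.5 − 3·29.5 = -5.2500; (r_i+r_j)·cross = 7.5·-5.2500 = -39.3750
Σcross = 642.0000 → A = |Σcross|/2 = 321.0000 mm²
Σ(r_i+r_j)·cross = 22447.2500 → first moment M = |Σ|/6 = 3741.2083
R_c = M/A = 3741.2083/321.0000 = 11.6549 mm
θ = 209° = 3.647738 rad
V = θ·R_c·A = 3.647738·11.6549·321.0000 = 13646.948 mm³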